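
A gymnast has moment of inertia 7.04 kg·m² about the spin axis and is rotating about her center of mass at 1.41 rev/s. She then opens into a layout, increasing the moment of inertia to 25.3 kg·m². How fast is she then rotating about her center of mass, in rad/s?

Angular momentum about the spin axis is conserved since the torque about it is zero.
ω₂ = I₁ω₁ / I₂ = (7.040)(1.41 rev/s) / (25.30) = 0.3923 rev/s = 2.465 rad/s.

ω₂ ≈ 2.47 rad/s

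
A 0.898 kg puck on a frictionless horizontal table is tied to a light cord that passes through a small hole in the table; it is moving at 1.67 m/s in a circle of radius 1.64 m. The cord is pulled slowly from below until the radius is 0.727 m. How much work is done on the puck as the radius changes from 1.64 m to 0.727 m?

W ≈ 5.12 J

The only horizontal force on the mass is along the cord (radial), so it exerts no torque about the hole and angular momentum m v r is conserved.
v₂ = v₁ r₁ / r₂ = (1.67)(1.64) / (0.727) = 3.767 m/s.
W = ΔKE = ½m(v₂² − v₁²) = 5.120 J.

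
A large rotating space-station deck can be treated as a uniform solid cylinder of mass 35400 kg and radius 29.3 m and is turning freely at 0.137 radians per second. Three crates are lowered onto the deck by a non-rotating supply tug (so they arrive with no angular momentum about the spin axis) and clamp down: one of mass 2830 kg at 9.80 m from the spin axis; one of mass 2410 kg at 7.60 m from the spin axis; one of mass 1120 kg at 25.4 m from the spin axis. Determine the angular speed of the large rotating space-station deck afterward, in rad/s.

No external torque acts about the spin axis; L_before = L_after.
I_p = ½(35400)(29.3)² = 1.520e+07 kg·m².
Added inertia Σmr² = (2830)(9.80)² + (2410)(7.60)² + (1120)(25.4)² = 1.134e+06 kg·m²; I_f = 1.520e+07 + 1.134e+06 = 1.633e+07 kg·m².
ω_f = I_p ω_i / I_f = (1.520e+07)(0.137) / 1.633e+07 = 0.1275 rad/s.

ω_f ≈ 0.127 rad/s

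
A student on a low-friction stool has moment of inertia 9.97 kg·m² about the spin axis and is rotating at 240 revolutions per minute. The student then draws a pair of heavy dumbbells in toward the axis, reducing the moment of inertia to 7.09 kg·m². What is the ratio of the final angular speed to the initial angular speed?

ω₂/ω₁ ≈ 1.41

No external torque acts about the spin axis, so angular momentum is conserved.
ω₂/ω₁ = I₁/I₂ = 9.970 / 7.090 = 1.406.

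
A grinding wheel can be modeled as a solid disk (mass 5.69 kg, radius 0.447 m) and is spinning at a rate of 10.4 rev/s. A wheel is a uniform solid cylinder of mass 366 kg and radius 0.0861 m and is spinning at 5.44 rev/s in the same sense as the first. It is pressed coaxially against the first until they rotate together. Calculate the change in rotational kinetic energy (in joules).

The coupling torques are internal; angular momentum about the shared axis is conserved.
Moments of inertia: I_A = ½(5.69)(0.447)² = 0.5685 kg·m²; I_B = ½(366)(0.0861)² = 1.357 kg·m².
Taking A's sense as positive: L = (0.5685)(10.4) + (1.357)(5.44) = 13.29 kg·m²·rev/s.
Combined I = 0.5685 + 1.357 = 1.925 kg·m².
ω_f = L / I = 13.29 / 1.925 = 6.905 rev/s.
KE_i = ½ΣIω² = 2006 J; KE_f = ½(1.925)(43.38)² = 1812 J.

ΔKE ≈ -195 J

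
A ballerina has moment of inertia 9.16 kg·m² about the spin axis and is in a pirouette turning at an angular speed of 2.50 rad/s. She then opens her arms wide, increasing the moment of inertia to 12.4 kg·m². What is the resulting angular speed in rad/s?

With no external torque about the axis, L is conserved: I₁ω₁ = I₂ω₂.
ω₂ = I₁ω₁ / I₂ = (9.160)(2.50 rad/s) / (12.40) = 1.847 rad/s.

ω₂ ≈ 1.85 rad/s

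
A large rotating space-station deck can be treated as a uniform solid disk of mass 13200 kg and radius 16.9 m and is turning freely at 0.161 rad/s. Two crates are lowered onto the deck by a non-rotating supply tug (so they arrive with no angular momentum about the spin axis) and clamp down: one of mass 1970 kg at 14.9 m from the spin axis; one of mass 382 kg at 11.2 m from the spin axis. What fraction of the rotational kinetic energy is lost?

No external torque acts about the spin axis; L_before = L_after.
I_p = ½(13200)(16.9)² = 1.885e+06 kg·m².
Added inertia Σmr² = (1970)(14.9)² + (382)(11.2)² = 4.853e+05 kg·m²; I_f = 1.885e+06 + 4.853e+05 = 2.370e+06 kg·m².
ω_f = I_p ω_i / I_f = (1.885e+06)(0.161) / 2.370e+06 = 0.1280 rad/s.
KE_i = ½(1.885e+06)(0.1610 rad/s)² = 24430 J; KE_f = ½(2.370e+06)(0.1280)² = 19430 J.
Fraction lost = 0.2047.

fraction ≈ 0.205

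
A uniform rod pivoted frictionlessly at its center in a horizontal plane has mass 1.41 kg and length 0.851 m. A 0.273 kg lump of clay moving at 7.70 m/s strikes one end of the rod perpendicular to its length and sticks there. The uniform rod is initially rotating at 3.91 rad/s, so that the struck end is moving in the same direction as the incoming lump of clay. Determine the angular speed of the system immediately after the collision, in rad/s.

|ω_f| ≈ 9.12 rad/s

The axle reaction passes through the pivot and exerts no torque about it; angular momentum about the pivot is conserved through the impact.
I_p = (1/12)(1.41)(0.851)² = 0.08509 kg·m². Taking the sense of the lump of clay's angular momentum as positive, L_{lump} = m v R = (0.273)(7.70)(0.851/2) = 0.8944 kg·m²/s.
L_i = +I_p ω_p + m v R = +(0.08509)(3.91) + 0.8944 = 1.227 kg·m²/s.
After sticking, I_f = I_p + m R² = 0.08509 + (0.273)(0.851/2)² = 0.1345 kg·m².
ω_f = L_i / I_f = 1.227 / 0.1345 = 9.122 rad/s.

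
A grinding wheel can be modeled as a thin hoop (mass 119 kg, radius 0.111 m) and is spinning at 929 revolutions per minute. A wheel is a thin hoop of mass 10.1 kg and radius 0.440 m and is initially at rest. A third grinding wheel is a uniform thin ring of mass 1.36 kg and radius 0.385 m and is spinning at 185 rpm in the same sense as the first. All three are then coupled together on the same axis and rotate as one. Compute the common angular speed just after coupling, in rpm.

The coupling torques are internal; angular momentum about the shared axis is conserved.
Moments of inertia: I_A = (119)(0.111)² = 1.466 kg·m²; I_B = (10.1)(0.440)² = 1.955 kg·m²; I_C = (1.36)(0.385)² = 0.2016 kg·m².
Taking A's sense as positive: L = (1.466)(929) + (0.2016)(185) = 1399 kg·m²·rpm.
Combined I = 1.466 + 1.955 + 0.2016 = 3.623 kg·m².
ω_f = L / I = 1399 / 3.623 = 386.2 rpm.

|ω_f| ≈ 386 rpm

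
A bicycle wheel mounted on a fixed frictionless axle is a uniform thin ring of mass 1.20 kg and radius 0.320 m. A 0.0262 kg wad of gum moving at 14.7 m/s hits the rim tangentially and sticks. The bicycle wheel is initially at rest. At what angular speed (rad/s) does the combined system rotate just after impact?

|ω_f| ≈ 0.982 rad/s

About the axle the impulsive forces during the collision are internal, so angular momentum about that axis is conserved.
I_p = (1.20)(0.320)² = 0.1229 kg·m². Taking the sense of the wad of gum's angular momentum as positive, L_{wad} = m v R = (0.0262)(14.7)(0.320) = 0.1232 kg·m²/s.
L_i = 0 + 0.1232 = 0.1232 kg·m²/s.
After sticking, I_f = I_p + m R² = 0.1229 + (0.0262)(0.320)² = 0.1256 kg·m².
ω_f = L_i / I_f = 0.1232 / 0.1256 = 0.9815 rad/s.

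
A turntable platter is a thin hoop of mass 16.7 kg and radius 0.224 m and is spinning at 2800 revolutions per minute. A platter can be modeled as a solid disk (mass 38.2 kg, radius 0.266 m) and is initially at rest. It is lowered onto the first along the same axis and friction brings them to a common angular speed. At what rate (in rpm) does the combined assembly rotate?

No external torque acts about the common axis, so total angular momentum is conserved.
Moments of inertia: I_A = (16.7)(0.224)² = 0.8379 kg·m²; I_B = ½(38.2)(0.266)² = 1.351 kg·m².
Taking A's sense as positive: L = (0.8379)(2800) = 2346 kg·m²·rpm.
Combined I = 0.8379 + 1.351 = 2.189 kg·m².
ω_f = L / I = 2346 / 2.189 = 1072 rpm.

|ω_f| ≈ 1070 rpm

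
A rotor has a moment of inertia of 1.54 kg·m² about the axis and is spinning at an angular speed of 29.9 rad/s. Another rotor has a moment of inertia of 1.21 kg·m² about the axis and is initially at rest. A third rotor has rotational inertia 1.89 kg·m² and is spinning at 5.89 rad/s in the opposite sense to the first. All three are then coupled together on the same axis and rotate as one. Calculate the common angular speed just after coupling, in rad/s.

No external torque acts about the common axis, so total angular momentum is conserved.
Taking A's sense as positive: L = (1.540)(29.9) − (1.890)(5.89) = 34.91 kg·m²·rad/s.
Combined I = 1.540 + 1.210 + 1.890 = 4.640 kg·m².
ω_f = L / I = 34.91 / 4.640 = 7.525 rad/s.

|ω_f| ≈ 7.52 rad/s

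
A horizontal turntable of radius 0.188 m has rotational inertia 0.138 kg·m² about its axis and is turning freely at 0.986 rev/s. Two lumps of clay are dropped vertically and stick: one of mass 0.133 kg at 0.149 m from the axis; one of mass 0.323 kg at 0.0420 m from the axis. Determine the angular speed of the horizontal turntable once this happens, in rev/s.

The added mass arrives with no angular momentum about the axis, and any external torque about the axis is negligible, so the system's angular momentum is conserved.
Added inertia Σmr² = (0.133)(0.149)² + (0.323)(0.0420)² = 0.003523 kg·m²; I_f = 0.1380 + 0.003523 = 0.1415 kg·m².
ω_f = I_p ω_i / I_f = (0.1380)(0.986) / 0.1415 = 0.9615 rev/s.

ω_f ≈ 0.961 rev/s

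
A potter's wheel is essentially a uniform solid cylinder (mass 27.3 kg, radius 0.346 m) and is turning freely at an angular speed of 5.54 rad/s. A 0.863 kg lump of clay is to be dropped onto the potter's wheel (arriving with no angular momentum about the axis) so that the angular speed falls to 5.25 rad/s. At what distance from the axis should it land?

The added mass arrives with no angular momentum about the axis, and any external torque about the axis is negligible, so the system's angular momentum is conserved.
I_p = ½(27.3)(0.346)² = 1.634 kg·m².
I_p ω_i = (I_p + m r²) ω_f ⇒ m r² = I_p(ω_i/ω_f − 1) = 1.634(5.54/5.25 − 1) = 0.09027 kg·m².
r = √(0.09027/0.863) = 0.3234 m.

r ≈ 0.323 m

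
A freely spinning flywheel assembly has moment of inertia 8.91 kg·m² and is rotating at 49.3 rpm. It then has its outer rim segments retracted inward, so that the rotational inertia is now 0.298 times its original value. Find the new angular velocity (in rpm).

Angular momentum about the spin axis is conserved since the torque about it is zero.
I₂ = 0.298 × 8.91 = 2.655 kg·m².
ω₂ = I₁ω₁ / I₂ = (8.910)(49.3 rpm) / (2.655) = 165.4 rpm.

ω₂ ≈ 165 rpm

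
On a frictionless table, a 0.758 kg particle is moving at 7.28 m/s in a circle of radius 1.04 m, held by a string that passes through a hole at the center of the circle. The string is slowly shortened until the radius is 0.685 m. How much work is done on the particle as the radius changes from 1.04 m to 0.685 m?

The only horizontal force on the mass is along the cord (radial), so it exerts no torque about the hole and angular momentum m v r is conserved.
v₂ = v₁ r₁ / r₂ = (7.28)(1.04) / (0.685) = 11.05 m/s.
W = ΔKE = ½m(v₂² − v₁²) = 26.21 J.

W ≈ 26.2 J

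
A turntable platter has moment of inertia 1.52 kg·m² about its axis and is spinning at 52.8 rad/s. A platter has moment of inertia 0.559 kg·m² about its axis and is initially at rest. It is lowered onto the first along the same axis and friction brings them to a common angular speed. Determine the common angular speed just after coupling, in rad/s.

No external torque acts about the common axis, so total angular momentum is conserved.
Taking A's sense as positive: L = (1.520)(52.8) = 80.26 kg·m²·rad/s.
Combined I = 1.520 + 0.5590 = 2.079 kg·m².
ω_f = L / I = 80.26 / 2.079 = 38.60 rad/s.

|ω_f| ≈ 38.6 rad/s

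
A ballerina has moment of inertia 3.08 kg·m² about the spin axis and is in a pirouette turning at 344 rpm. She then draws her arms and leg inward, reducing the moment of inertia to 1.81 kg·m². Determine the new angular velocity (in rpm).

Angular momentum about the spin axis is conserved since the torque about it is zero.
ω₂ = I₁ω₁ / I₂ = (3.080)(344 rpm) / (1.810) = 585.4 rpm.

ω₂ ≈ 585 rpm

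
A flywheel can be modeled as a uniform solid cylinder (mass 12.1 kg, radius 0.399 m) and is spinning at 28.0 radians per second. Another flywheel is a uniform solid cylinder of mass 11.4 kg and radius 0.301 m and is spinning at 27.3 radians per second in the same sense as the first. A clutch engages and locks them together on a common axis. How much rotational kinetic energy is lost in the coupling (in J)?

ΔKE lost ≈ 0.0824 J

The coupling torques are internal; angular momentum about the shared axis is conserved.
Moments of inertia: I_A = ½(12.1)(0.399)² = 0.9632 kg·m²; I_B = ½(11.4)(0.301)² = 0.5164 kg·m².
Taking A's sense as positive: L = (0.9632)(28.0) + (0.5164)(27.3) = 41.07 kg·m²·rad/s.
Combined I = 0.9632 + 0.5164 = 1.480 kg·m².
ω_f = L / I = 41.07 / 1.480 = 27.76 rad/s.
KE_i = ½ΣIω² = 570.0 J; KE_f = ½(1.480)(27.76)² = 569.9 J.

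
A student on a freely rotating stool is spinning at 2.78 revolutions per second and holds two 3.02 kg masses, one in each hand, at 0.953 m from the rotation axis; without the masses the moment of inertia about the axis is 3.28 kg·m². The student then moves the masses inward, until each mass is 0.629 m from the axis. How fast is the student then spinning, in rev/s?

ω₂ ≈ 4.30 rev/s

Angular momentum about the spin axis is conserved since the torque about it is zero.
I₁ = 3.28 + 2(3.02)(0.953)² = 8.766 kg·m²; I₂ = 3.28 + 2(3.02)(0.629)² = 5.670 kg·m².
ω₂ = I₁ω₁ / I₂ = (8.766)(2.78 rev/s) / (5.670) = 4.298 rev/s.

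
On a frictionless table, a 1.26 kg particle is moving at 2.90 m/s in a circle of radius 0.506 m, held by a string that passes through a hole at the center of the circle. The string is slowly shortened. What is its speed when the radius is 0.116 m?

v₂ ≈ 12.7 m/s

Central (radial) force ⇒ zero torque about the center ⇒ m v r is constant.
v₂ = v₁ r₁ / r₂ = (2.90)(0.506) / (0.116) = 12.65 m/s.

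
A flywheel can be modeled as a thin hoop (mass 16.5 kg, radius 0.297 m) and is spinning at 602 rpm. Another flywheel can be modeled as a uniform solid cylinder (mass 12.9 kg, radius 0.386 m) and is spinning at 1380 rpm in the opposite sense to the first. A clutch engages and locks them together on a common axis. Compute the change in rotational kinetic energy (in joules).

ΔKE ≈ -12500 J

No external torque acts about the common axis, so total angular momentum is conserved.
Moments of inertia: I_A = (16.5)(0.297)² = 1.455 kg·m²; I_B = ½(12.9)(0.386)² = 0.9610 kg·m².
Taking A's sense as positive: L = (1.455)(602) − (0.9610)(1380) = -450.0 kg·m²·rpm.
Combined I = 1.455 + 0.9610 = 2.416 kg·m².
ω_f = L / I = -450.0 / 2.416 = -186.2 rpm.
KE_i = ½ΣIω² = 12930 J; KE_f = ½(2.416)(19.50)² = 459.6 J.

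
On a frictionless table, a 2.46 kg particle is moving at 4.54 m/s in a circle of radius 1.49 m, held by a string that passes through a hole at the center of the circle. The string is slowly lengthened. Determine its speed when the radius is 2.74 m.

v₂ ≈ 2.47 m/s

Central (radial) force ⇒ zero torque about the center ⇒ m v r is constant.
v₂ = v₁ r₁ / r₂ = (4.54)(1.49) / (2.74) = 2.469 m/s.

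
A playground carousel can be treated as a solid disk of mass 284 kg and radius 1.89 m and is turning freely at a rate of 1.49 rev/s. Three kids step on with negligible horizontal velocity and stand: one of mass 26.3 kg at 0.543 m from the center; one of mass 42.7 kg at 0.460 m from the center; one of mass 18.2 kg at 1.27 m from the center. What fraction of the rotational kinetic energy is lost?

fraction ≈ 0.0834

No external torque acts about the center; L_before = L_after.
I_p = ½(284)(1.89)² = 507.2 kg·m².
Added inertia Σmr² = (26.3)(0.543)² + (42.7)(0.460)² + (18.2)(1.27)² = 46.14 kg·m²; I_f = 507.2 + 46.14 = 553.4 kg·m².
ω_f = I_p ω_i / I_f = (507.2)(1.49) / 553.4 = 1.366 rev/s.
KE_i = ½(507.2)(9.362 rad/s)² = 22230 J; KE_f = ½(553.4)(8.581)² = 20380 J.
Fraction lost = 0.08339.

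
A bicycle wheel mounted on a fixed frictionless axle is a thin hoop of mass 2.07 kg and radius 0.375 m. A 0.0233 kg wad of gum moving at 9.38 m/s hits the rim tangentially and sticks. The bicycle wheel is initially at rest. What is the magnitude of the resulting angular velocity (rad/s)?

|ω_f| ≈ 0.278 rad/s

About the axle the impulsive forces during the collision are internal, so angular momentum about that axis is conserved.
I_p = (2.07)(0.375)² = 0.2911 kg·m². Taking the sense of the wad of gum's angular momentum as positive, L_{wad} = m v R = (0.0233)(9.38)(0.375) = 0.08196 kg·m²/s.
L_i = 0 + 0.08196 = 0.08196 kg·m²/s.
After sticking, I_f = I_p + m R² = 0.2911 + (0.0233)(0.375)² = 0.2944 kg·m².
ω_f = L_i / I_f = 0.08196 / 0.2944 = 0.2784 rad/s.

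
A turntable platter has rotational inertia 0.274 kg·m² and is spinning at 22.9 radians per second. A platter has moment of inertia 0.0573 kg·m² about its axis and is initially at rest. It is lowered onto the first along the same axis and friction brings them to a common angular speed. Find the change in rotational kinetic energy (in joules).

The coupling torques are internal; angular momentum about the shared axis is conserved.
Taking A's sense as positive: L = (0.2740)(22.9) = 6.275 kg·m²·rad/s.
Combined I = 0.2740 + 0.05730 = 0.3313 kg·m².
ω_f = L / I = 6.275 / 0.3313 = 18.94 rad/s.
KE_i = ½ΣIω² = 71.84 J; KE_f = ½(0.3313)(18.94)² = 59.42 J.

ΔKE ≈ -12.4 J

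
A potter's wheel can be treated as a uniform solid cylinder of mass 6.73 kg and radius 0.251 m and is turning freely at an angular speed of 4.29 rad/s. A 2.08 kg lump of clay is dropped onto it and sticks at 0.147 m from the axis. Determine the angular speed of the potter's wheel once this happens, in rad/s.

ω_f ≈ 3.54 rad/s

The added mass arrives with no angular momentum about the axis, and any external torque about the axis is negligible, so the system's angular momentum is conserved.
I_p = ½(6.73)(0.251)² = 0.2120 kg·m².
Added inertia Σmr² = (2.08)(0.147)² = 0.04495 kg·m²; I_f = 0.2120 + 0.04495 = 0.2569 kg·m².
ω_f = I_p ω_i / I_f = (0.2120)(4.29) / 0.2569 = 3.540 rad/s.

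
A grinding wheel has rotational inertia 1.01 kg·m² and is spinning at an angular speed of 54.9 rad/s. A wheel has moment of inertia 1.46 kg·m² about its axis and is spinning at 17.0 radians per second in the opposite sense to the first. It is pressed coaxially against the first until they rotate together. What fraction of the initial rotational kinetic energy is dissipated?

No external torque acts about the common axis, so total angular momentum is conserved.
Taking A's sense as positive: L = (1.010)(54.9) − (1.460)(17.0) = 30.63 kg·m²·rad/s.
Combined I = 1.010 + 1.460 = 2.470 kg·m².
ω_f = L / I = 30.63 / 2.470 = 12.40 rad/s.
KE_i = ½ΣIω² = 1733 J; KE_f = ½(2.470)(12.40)² = 189.9 J.
Fraction dissipated = (KE_i − KE_f)/KE_i = 0.8904.

fraction ≈ 0.890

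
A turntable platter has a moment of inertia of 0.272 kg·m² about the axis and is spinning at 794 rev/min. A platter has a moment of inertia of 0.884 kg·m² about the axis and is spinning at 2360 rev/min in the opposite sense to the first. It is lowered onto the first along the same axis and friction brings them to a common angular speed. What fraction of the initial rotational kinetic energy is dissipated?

fraction ≈ 0.406

The coupling torques are internal; angular momentum about the shared axis is conserved.
Taking A's sense as positive: L = (0.2720)(794) − (0.8840)(2360) = -1870 kg·m²·rpm.
Combined I = 0.2720 + 0.8840 = 1.156 kg·m².
ω_f = L / I = -1870 / 1.156 = -1618 rpm.
KE_i = ½ΣIω² = 27940 J; KE_f = ½(1.156)(169.4)² = 16590 J.
Fraction dissipated = (KE_i − KE_f)/KE_i = 0.4061.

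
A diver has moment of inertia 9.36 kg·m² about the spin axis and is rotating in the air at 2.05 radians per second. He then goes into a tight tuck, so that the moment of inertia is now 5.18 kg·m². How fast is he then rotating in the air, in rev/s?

ω₂ ≈ 0.590 rev/s

Angular momentum about the spin axis is conserved since the torque about it is zero.
ω₂ = I₁ω₁ / I₂ = (9.360)(2.05 rad/s) / (5.180) = 3.704 rad/s = 0.5895 rev/s.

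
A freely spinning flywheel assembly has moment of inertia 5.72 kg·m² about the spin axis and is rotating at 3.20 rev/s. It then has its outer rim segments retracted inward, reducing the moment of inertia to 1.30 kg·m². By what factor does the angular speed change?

With no external torque about the axis, L is conserved: I₁ω₁ = I₂ω₂.
ω₂/ω₁ = I₁/I₂ = 5.720 / 1.300 = 4.400.

ω₂/ω₁ ≈ 4.40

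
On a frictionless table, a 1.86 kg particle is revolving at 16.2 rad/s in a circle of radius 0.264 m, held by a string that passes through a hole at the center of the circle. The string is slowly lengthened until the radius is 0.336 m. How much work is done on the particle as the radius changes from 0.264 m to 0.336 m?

The constraining force is radial, so m r² ω about the center is conserved.
ω₂ = ω₁ (r₁/r₂)² = (16.2)(0.264/0.336)² = 10.00 rad/s.
W = ΔKE = ½m(v₂² − v₁²) = -6.509 J.

W ≈ -6.51 J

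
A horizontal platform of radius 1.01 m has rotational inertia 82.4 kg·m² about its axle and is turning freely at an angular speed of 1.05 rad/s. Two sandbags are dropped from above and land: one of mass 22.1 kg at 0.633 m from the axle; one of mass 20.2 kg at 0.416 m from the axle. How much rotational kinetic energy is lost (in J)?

The added mass arrives with no angular momentum about the axle, and any external torque about the axle is negligible, so the system's angular momentum is conserved.
Added inertia Σmr² = (22.1)(0.633)² + (20.2)(0.416)² = 12.35 kg·m²; I_f = 82.40 + 12.35 = 94.75 kg·m².
ω_f = I_p ω_i / I_f = (82.40)(1.05) / 94.75 = 0.9131 rad/s.
KE_i = ½(82.40)(1.050 rad/s)² = 45.42 J; KE_f = ½(94.75)(0.9131)² = 39.50 J.

energy lost ≈ 5.92 J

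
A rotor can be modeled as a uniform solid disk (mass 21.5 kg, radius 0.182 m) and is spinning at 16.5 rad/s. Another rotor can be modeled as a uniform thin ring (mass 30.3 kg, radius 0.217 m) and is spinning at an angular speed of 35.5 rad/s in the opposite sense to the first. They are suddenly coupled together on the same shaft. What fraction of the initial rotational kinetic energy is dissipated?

No external torque acts about the common axis, so total angular momentum is conserved.
Moments of inertia: I_A = ½(21.5)(0.182)² = 0.3561 kg·m²; I_B = (30.3)(0.217)² = 1.427 kg·m².
Taking A's sense as positive: L = (0.3561)(16.5) − (1.427)(35.5) = -44.78 kg·m²·rad/s.
Combined I = 0.3561 + 1.427 = 1.783 kg·m².
ω_f = L / I = -44.78 / 1.783 = -25.11 rad/s.
KE_i = ½ΣIω² = 947.5 J; KE_f = ½(1.783)(25.11)² = 562.3 J.
Fraction dissipated = (KE_i − KE_f)/KE_i = 0.4066.

fraction ≈ 0.407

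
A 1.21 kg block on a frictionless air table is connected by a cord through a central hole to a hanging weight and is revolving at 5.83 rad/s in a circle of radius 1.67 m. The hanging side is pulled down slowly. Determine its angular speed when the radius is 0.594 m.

ω₂ ≈ 46.1 rad/s

The constraining force is radial, so m r² ω about the center is conserved.
ω₂ = ω₁ (r₁/r₂)² = (5.83)(1.67/0.594)² = 46.08 rad/s.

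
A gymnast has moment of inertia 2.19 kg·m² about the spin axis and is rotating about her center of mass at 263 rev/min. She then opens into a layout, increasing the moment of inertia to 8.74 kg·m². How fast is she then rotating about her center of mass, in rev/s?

Angular momentum about the spin axis is conserved since the torque about it is zero.
ω₂ = I₁ω₁ / I₂ = (2.190)(263 rpm) / (8.740) = 65.90 rpm = 1.098 rev/s.

ω₂ ≈ 1.10 rev/s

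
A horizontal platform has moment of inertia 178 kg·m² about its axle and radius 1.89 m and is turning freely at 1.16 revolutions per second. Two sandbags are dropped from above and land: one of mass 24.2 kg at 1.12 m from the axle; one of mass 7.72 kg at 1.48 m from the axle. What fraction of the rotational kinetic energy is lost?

No external torque acts about the axle; L_before = L_after.
Added inertia Σmr² = (24.2)(1.12)² + (7.72)(1.48)² = 47.27 kg·m²; I_f = 178.0 + 47.27 = 225.3 kg·m².
ω_f = I_p ω_i / I_f = (178.0)(1.16) / 225.3 = 0.9166 rev/s.
KE_i = ½(178.0)(7.288 rad/s)² = 4728 J; KE_f = ½(225.3)(5.759)² = 3736 J.
Fraction lost = 0.2098.

fraction ≈ 0.210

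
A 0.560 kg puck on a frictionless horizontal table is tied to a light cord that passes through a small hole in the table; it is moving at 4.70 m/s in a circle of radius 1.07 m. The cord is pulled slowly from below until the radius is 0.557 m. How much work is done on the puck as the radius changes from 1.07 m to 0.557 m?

Central (radial) force ⇒ zero torque about the center ⇒ m v r is constant.
v₂ = v₁ r₁ / r₂ = (4.70)(1.07) / (0.557) = 9.029 m/s.
W = ΔKE = ½m(v₂² − v₁²) = 16.64 J.

W ≈ 16.6 J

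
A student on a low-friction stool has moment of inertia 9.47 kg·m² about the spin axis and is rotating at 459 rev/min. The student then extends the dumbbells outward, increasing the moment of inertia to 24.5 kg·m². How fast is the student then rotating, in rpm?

No external torque acts about the spin axis, so angular momentum is conserved.
ω₂ = I₁ω₁ / I₂ = (9.470)(459 rpm) / (24.50) = 177.4 rpm.

ω₂ ≈ 177 rpm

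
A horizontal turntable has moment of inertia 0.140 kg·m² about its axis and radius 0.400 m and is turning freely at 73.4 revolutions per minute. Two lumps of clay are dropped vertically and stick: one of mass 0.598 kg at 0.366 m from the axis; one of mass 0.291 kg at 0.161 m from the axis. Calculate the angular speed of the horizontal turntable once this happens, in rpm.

ω_f ≈ 45.1 rpm

The added mass arrives with no angular momentum about the axis, and any external torque about the axis is negligible, so the system's angular momentum is conserved.
Added inertia Σmr² = (0.598)(0.366)² + (0.291)(0.161)² = 0.08765 kg·m²; I_f = 0.1400 + 0.08765 = 0.2276 kg·m².
ω_f = I_p ω_i / I_f = (0.1400)(73.4) / 0.2276 = 45.14 rpm.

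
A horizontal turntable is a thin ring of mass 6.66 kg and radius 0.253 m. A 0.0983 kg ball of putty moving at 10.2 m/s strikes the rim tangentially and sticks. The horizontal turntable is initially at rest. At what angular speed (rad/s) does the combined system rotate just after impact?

The axle reaction passes through the axle and exerts no torque about it; angular momentum about the axle is conserved through the impact.
I_p = (6.66)(0.253)² = 0.4263 kg·m². Taking the sense of the ball of putty's angular momentum as positive, L_{ball} = m v R = (0.0983)(10.2)(0.253) = 0.2537 kg·m²/s.
L_i = 0 + 0.2537 = 0.2537 kg·m²/s.
After sticking, I_f = I_p + m R² = 0.4263 + (0.0983)(0.253)² = 0.4326 kg·m².
ω_f = L_i / I_f = 0.2537 / 0.4326 = 0.5864 rad/s.

|ω_f| ≈ 0.586 rad/s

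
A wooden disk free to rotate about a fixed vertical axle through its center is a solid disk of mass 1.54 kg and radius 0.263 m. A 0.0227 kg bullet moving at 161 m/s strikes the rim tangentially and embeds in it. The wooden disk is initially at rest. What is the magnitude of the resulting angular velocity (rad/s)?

|ω_f| ≈ 17.5 rad/s

About the axle the impulsive forces during the collision are internal, so angular momentum about that axis is conserved.
I_p = ½(1.54)(0.263)² = 0.05326 kg·m². Taking the sense of the bullet's angular momentum as positive, L_{bullet} = m v R = (0.0227)(161)(0.263) = 0.9612 kg·m²/s.
L_i = 0 + 0.9612 = 0.9612 kg·m²/s.
After sticking, I_f = I_p + m R² = 0.05326 + (0.0227)(0.263)² = 0.05483 kg·m².
ω_f = L_i / I_f = 0.9612 / 0.05483 = 17.53 rad/s.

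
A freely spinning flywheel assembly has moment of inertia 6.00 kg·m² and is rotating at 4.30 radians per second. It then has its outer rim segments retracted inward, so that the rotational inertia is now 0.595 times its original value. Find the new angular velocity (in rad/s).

With no external torque about the axis, L is conserved: I₁ω₁ = I₂ω₂.
I₂ = 0.595 × 6.00 = 3.570 kg·m².
ω₂ = I₁ω₁ / I₂ = (6.000)(4.30 rad/s) / (3.570) = 7.227 rad/s.

ω₂ ≈ 7.23 rad/s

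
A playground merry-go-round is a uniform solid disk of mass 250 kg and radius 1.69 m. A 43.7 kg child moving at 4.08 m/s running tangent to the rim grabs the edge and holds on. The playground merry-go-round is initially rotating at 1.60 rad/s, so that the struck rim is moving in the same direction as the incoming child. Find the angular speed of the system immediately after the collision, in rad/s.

The axle reaction passes through the axle and exerts no torque about it; angular momentum about the axle is conserved through the impact.
I_p = ½(250)(1.69)² = 357.0 kg·m². Taking the sense of the child's angular momentum as positive, L_{child} = m v R = (43.7)(4.08)(1.69) = 301.3 kg·m²/s.
L_i = +I_p ω_p + m v R = +(357.0)(1.60) + 301.3 = 872.5 kg·m²/s.
After sticking, I_f = I_p + m R² = 357.0 + (43.7)(1.69)² = 481.8 kg·m².
ω_f = L_i / I_f = 872.5 / 481.8 = 1.811 rad/s.

|ω_f| ≈ 1.81 rad/s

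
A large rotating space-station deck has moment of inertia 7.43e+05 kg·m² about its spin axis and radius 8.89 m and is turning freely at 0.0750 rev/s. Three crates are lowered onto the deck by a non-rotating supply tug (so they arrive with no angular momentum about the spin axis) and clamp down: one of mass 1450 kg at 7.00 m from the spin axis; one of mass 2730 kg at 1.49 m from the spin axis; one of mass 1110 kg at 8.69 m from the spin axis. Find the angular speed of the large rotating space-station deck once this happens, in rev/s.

ω_f ≈ 0.0616 rev/s

No external torque acts about the spin axis; L_before = L_after.
Added inertia Σmr² = (1450)(7.00)² + (2730)(1.49)² + (1110)(8.69)² = 1.609e+05 kg·m²; I_f = 7.430e+05 + 1.609e+05 = 9.039e+05 kg·m².
ω_f = I_p ω_i / I_f = (7.430e+05)(0.0750) / 9.039e+05 = 0.06165 rev/s.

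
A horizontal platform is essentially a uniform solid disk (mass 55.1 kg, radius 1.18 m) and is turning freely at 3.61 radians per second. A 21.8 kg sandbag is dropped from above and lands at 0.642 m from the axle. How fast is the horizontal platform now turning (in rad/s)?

ω_f ≈ 2.92 rad/s

No external torque acts about the axle; L_before = L_after.
I_p = ½(55.1)(1.18)² = 38.36 kg·m².
Added inertia Σmr² = (21.8)(0.642)² = 8.985 kg·m²; I_f = 38.36 + 8.985 = 47.35 kg·m².
ω_f = I_p ω_i / I_f = (38.36)(3.61) / 47.35 = 2.925 rad/s.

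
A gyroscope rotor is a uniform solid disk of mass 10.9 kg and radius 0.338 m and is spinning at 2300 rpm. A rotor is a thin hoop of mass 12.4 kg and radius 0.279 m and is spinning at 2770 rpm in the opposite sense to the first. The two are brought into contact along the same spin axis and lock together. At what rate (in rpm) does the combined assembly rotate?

No external torque acts about the common axis, so total angular momentum is conserved.
Moments of inertia: I_A = ½(10.9)(0.338)² = 0.6226 kg·m²; I_B = (12.4)(0.279)² = 0.9652 kg·m².
Taking A's sense as positive: L = (0.6226)(2300) − (0.9652)(2770) = -1242 kg·m²·rpm.
Combined I = 0.6226 + 0.9652 = 1.588 kg·m².
ω_f = L / I = -1242 / 1.588 = -782.0 rpm.

|ω_f| ≈ 782 rpm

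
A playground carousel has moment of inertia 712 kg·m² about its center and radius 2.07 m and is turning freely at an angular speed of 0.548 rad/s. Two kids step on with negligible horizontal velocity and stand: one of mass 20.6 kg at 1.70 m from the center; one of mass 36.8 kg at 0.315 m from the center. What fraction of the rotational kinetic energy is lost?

The added mass arrives with no angular momentum about the center, and any external torque about the center is negligible, so the system's angular momentum is conserved.
Added inertia Σmr² = (20.6)(1.70)² + (36.8)(0.315)² = 63.19 kg·m²; I_f = 712.0 + 63.19 = 775.2 kg·m².
ω_f = I_p ω_i / I_f = (712.0)(0.548) / 775.2 = 0.5033 rad/s.
KE_i = ½(712.0)(0.5480 rad/s)² = 106.9 J; KE_f = ½(775.2)(0.5033)² = 98.19 J.
Fraction lost = 0.08151.

fraction ≈ 0.0815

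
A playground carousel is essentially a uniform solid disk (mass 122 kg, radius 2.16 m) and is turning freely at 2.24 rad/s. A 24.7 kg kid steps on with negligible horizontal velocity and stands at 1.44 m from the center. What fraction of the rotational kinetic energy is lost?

fraction ≈ 0.153

The added mass arrives with no angular momentum about the center, and any external torque about the center is negligible, so the system's angular momentum is conserved.
I_p = ½(122)(2.16)² = 284.6 kg·m².
Added inertia Σmr² = (24.7)(1.44)² = 51.22 kg·m²; I_f = 284.6 + 51.22 = 335.8 kg·m².
ω_f = I_p ω_i / I_f = (284.6)(2.24) / 335.8 = 1.898 rad/s.
KE_i = ½(284.6)(2.240 rad/s)² = 714.0 J; KE_f = ½(335.8)(1.898)² = 605.1 J.
Fraction lost = 0.1525.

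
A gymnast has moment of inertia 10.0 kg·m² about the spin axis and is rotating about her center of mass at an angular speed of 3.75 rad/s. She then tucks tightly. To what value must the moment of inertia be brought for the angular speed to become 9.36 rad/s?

No external torque acts about the spin axis, so angular momentum is conserved.
I₂ = I₁ω₁ / ω₂ = (10.0)(3.75) / (9.36) = 4.006 kg·m².

I₂ ≈ 4.01 kg·m²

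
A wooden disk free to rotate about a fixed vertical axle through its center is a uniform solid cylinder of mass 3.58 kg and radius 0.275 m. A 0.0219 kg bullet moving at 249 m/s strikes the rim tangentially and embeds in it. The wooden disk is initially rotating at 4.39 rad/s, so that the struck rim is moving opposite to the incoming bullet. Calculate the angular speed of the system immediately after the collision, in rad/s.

About the axle the impulsive forces during the collision are internal, so angular momentum about that axis is conserved.
I_p = ½(3.58)(0.275)² = 0.1354 kg·m². Taking the sense of the bullet's angular momentum as positive, L_{bullet} = m v R = (0.0219)(249)(0.275) = 1.500 kg·m²/s.
L_i = −I_p ω_p + m v R = −(0.1354)(4.39) + 1.500 = 0.9053 kg·m²/s.
After sticking, I_f = I_p + m R² = 0.1354 + (0.0219)(0.275)² = 0.1370 kg·m².
ω_f = L_i / I_f = 0.9053 / 0.1370 = 6.607 rad/s.

|ω_f| ≈ 6.61 rad/s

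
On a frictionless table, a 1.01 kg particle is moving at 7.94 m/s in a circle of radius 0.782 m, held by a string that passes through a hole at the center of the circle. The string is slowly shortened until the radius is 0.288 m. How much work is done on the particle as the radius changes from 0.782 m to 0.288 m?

W ≈ 203 J

Central (radial) force ⇒ zero torque about the center ⇒ m v r is constant.
v₂ = v₁ r₁ / r₂ = (7.94)(0.782) / (0.288) = 21.56 m/s.
W = ΔKE = ½m(v₂² − v₁²) = 202.9 J.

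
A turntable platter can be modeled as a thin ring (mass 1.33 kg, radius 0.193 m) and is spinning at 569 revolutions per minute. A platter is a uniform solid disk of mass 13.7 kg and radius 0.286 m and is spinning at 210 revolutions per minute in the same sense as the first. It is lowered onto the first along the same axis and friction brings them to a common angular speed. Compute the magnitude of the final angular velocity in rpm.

The coupling torques are internal; angular momentum about the shared axis is conserved.
Moments of inertia: I_A = (1.33)(0.193)² = 0.04954 kg·m²; I_B = ½(13.7)(0.286)² = 0.5603 kg·m².
Taking A's sense as positive: L = (0.04954)(569) + (0.5603)(210) = 145.9 kg·m²·rpm.
Combined I = 0.04954 + 0.5603 = 0.6098 kg·m².
ω_f = L / I = 145.9 / 0.6098 = 239.2 rpm.

|ω_f| ≈ 239 rpm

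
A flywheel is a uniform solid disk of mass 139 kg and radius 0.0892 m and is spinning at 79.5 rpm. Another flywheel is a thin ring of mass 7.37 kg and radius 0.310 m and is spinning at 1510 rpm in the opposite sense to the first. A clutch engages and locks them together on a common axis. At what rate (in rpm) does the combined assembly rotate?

|ω_f| ≈ 813 rpm

No external torque acts about the common axis, so total angular momentum is conserved.
Moments of inertia: I_A = ½(139)(0.0892)² = 0.5530 kg·m²; I_B = (7.37)(0.310)² = 0.7083 kg·m².
Taking A's sense as positive: L = (0.5530)(79.5) − (0.7083)(1510) = -1026 kg·m²·rpm.
Combined I = 0.5530 + 0.7083 = 1.261 kg·m².
ω_f = L / I = -1026 / 1.261 = -813.1 rpm.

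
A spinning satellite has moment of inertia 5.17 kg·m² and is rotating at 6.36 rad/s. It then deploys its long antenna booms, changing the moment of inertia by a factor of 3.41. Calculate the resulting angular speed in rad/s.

No external torque acts about the spin axis, so angular momentum is conserved.
I₂ = 3.41 × 5.17 = 17.63 kg·m².
ω₂ = I₁ω₁ / I₂ = (5.170)(6.36 rad/s) / (17.63) = 1.865 rad/s.

ω₂ ≈ 1.87 rad/s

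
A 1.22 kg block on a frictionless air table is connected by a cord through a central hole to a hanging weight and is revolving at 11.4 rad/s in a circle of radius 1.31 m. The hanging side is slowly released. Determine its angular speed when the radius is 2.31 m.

ω₂ ≈ 3.67 rad/s

No torque about the axis ⇒ m r₁² ω₁ = m r₂² ω₂.
ω₂ = ω₁ (r₁/r₂)² = (11.4)(1.31/2.31)² = 3.666 rad/s.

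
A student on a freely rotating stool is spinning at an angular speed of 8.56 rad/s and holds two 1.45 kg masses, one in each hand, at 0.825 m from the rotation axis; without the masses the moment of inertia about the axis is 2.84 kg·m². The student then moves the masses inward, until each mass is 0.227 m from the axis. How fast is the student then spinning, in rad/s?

Angular momentum about the spin axis is conserved since the torque about it is zero.
I₁ = 2.84 + 2(1.45)(0.825)² = 4.814 kg·m²; I₂ = 2.84 + 2(1.45)(0.227)² = 2.989 kg·m².
ω₂ = I₁ω₁ / I₂ = (4.814)(8.56 rad/s) / (2.989) = 13.78 rad/s.

ω₂ ≈ 13.8 rad/s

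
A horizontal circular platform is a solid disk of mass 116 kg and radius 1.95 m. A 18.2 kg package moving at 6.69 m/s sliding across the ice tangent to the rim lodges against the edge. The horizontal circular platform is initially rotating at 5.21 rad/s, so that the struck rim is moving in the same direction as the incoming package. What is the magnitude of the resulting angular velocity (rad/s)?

|ω_f| ≈ 4.79 rad/s

The axle reaction passes through the central axle and exerts no torque about it; angular momentum about the central axle is conserved through the impact.
I_p = ½(116)(1.95)² = 220.5 kg·m². Taking the sense of the package's angular momentum as positive, L_{package} = m v R = (18.2)(6.69)(1.95) = 237.4 kg·m²/s.
L_i = +I_p ω_p + m v R = +(220.5)(5.21) + 237.4 = 1386 kg·m²/s.
After sticking, I_f = I_p + m R² = 220.5 + (18.2)(1.95)² = 289.8 kg·m².
ω_f = L_i / I_f = 1386 / 289.8 = 4.785 rad/s.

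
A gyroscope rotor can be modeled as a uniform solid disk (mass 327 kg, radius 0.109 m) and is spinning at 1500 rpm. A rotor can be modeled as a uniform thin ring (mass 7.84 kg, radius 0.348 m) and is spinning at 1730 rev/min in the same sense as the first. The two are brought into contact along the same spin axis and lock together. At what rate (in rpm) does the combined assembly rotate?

|ω_f| ≈ 1580 rpm

No external torque acts about the common axis, so total angular momentum is conserved.
Moments of inertia: I_A = ½(327)(0.109)² = 1.943 kg·m²; I_B = (7.84)(0.348)² = 0.9495 kg·m².
Taking A's sense as positive: L = (1.943)(1500) + (0.9495)(1730) = 4556 kg·m²·rpm.
Combined I = 1.943 + 0.9495 = 2.892 kg·m².
ω_f = L / I = 4556 / 2.892 = 1576 rpm.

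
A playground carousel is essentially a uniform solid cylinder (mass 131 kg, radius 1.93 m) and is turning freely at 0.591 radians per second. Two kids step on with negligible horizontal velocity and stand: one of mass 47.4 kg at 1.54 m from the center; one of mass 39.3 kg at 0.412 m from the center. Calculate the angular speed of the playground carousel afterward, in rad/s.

The added mass arrives with no angular momentum about the center, and any external torque about the center is negligible, so the system's angular momentum is conserved.
I_p = ½(131)(1.93)² = 244.0 kg·m².
Added inertia Σmr² = (47.4)(1.54)² + (39.3)(0.412)² = 119.1 kg·m²; I_f = 244.0 + 119.1 = 363.1 kg·m².
ω_f = I_p ω_i / I_f = (244.0)(0.591) / 363.1 = 0.3972 rad/s.

ω_f ≈ 0.397 rad/s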